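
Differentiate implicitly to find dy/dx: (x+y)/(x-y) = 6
Take d/dx of both sides. Since y is implicitly a function of x, the chain rule attaches a y' = dy/dx factor whenever we differentiate through y.

Set F(x, y) = (left side) − (right side), so the curve is F = 0. Differentiating each term of F:
  d/dx[(x + y)/(x - y)] = (y' + 1)/(x - y) + (x + y)(y' - 1)/(x - y)^2
  d/dx[-6] = 0

Collecting, the y'-free part is the partial derivative in x and the y' coefficient is the partial derivative in y:
  ∂F/∂x = 1/(x - y) - (x + y)/(x - y)^2
  ∂F/∂y = 1/(x - y) + (x + y)/(x - y)^2

so d/dx[F(x, y(x))] = ∂F/∂x + (∂F/∂y)·y' = 0. Rearranging,
  dy/dx = -(∂F/∂x)/(∂F/∂y) = -(1/(x - y) - (x + y)/(x - y)^2)/(1/(x - y) + (x + y)/(x - y)^2)
        = -(-2y/(x - y)^2)/(2x/(x - y)^2) = y/x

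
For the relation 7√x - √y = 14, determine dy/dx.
Differentiate both sides with respect to x, treating y as y(x). By the chain rule, any term containing y contributes a factor of y' = dy/dx when we differentiate it.

Move every term to one side and write the relation as F(x, y) = 0. Term by term,
  d/dx[7√(x)] = 7/(2√(x))
  d/dx[-√(y)] = -y'/(2√(y))
  d/dx[-14] = 0

The pieces without y' make up ∂F/∂x and the coefficient of y' is ∂F/∂y:
  ∂F/∂x = 7/(2√(x)),
  ∂F/∂y = -1/(2√(y)).

Since d/dx[F] = ∂F/∂x + (∂F/∂y)·y' = 0, solve for y':
  (∂F/∂y)·y' = -∂F/∂x
  dy/dx = -(∂F/∂x)/(∂F/∂y) = -(7/(2√(x)))/(-1/(2√(y))) = 7√(y)/√(x)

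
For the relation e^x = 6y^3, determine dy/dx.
Differentiate the relation implicitly: treat y = y(x) and apply the chain rule, so every y-derivative picks up a y' = dy/dx factor.

With everything moved to the left-hand side, differentiate term by term:
  d/dx[-6y^3] = -18y^2·y'
  d/dx[e^(x)] = e^(x)

Separating the contributions that come from x directly and those that come through y:
  without y':      e^(x)
  multiplying y':  -18y^2

so (e^(x)) + (-18y^2)·y' = 0, and therefore
  dy/dx = -(e^(x))/(-18y^2) = e^(x)/(18y^2)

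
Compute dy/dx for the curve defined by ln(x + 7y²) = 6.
Apply d/dx to both sides, remembering that y depends on x. Each occurrence of y therefore brings in a y' = dy/dx via the chain rule.

With F(x, y) equal to the left-hand side minus the right, differentiate F term by term:
  d/dx[ln(x + 7y^2)] = (14y·y' + 1)/(x + 7y^2)
  d/dx[-6] = 0
Adding these up, d/dx[F] = 0 becomes
  (1/(x + 7y^2)) + (14y/(x + 7y^2))·y' = 0,
so isolating y',
  dy/dx = -(1/(x + 7y^2))/(14y/(x + 7y^2)) = -1/(14y)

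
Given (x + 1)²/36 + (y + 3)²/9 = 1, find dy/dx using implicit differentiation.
Differentiate the relation implicitly: treat y = y(x) and apply the chain rule, so every y-derivative picks up a y' = dy/dx factor.

With everything moved to the left-hand side, differentiate term by term:
  d/dx[(x + 1)^2/36] = x/18 + 1/18
  d/dx[(y + 3)^2/9] = 2·y'(y + 3)/9
  d/dx[-1] = 0

Separating the contributions that come from x directly and those that come through y:
  without y':      x/18 + 1/18
  multiplying y':  2y/9 + 2/3

so (x/18 + 1/18) + (2y/9 + 2/3)·y' = 0, and therefore
  dy/dx = -(x/18 + 1/18)/(2y/9 + 2/3)
        = -((x + 1)/18)/(2(y + 3)/9) = (-x - 1)/(4(y + 3))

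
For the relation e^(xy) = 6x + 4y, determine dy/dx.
Take d/dx of both sides. Since y is implicitly a function of x, the chain rule attaches a y' = dy/dx factor whenever we differentiate through y.

Set F(x, y) = (left side) − (right side), so the curve is F = 0. Differentiating each term of F:
  d/dx[-6x] = -6
  d/dx[-4y] = -4·y'
  d/dx[e^(xy)] = (x·y' + y)·e^(xy)

Collecting, the y'-free part is the partial derivative in x and the y' coefficient is the partial derivative in y:
  ∂F/∂x = y·e^(xy) - 6
  ∂F/∂y = x·e^(xy) - 4

so d/dx[F(x, y(x))] = ∂F/∂x + (∂F/∂y)·y' = 0. Rearranging,
  dy/dx = -(∂F/∂x)/(∂F/∂y) = -(y·e^(xy) - 6)/(x·e^(xy) - 4) = (-y·e^(xy) + 6)/(x·e^(xy) - 4)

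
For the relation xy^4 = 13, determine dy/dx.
Differentiate both sides with respect to x, treating y as y(x). By the chain rule, any term containing y contributes a factor of y' = dy/dx when we differentiate it.

Move every term to one side and write the relation as F(x, y) = 0. Term by term,
  d/dx[xy^4] = 4xy^3·y' + y^4
  d/dx[-13] = 0

The pieces without y' make up ∂F/∂x and the coefficient of y' is ∂F/∂y:
  ∂F/∂x = y^4,
  ∂F/∂y = 4xy^3.

Since d/dx[F] = ∂F/∂x + (∂F/∂y)·y' = 0, solve for y':
  (∂F/∂y)·y' = -∂F/∂x
  dy/dx = -(∂F/∂x)/(∂F/∂y) = -(y^4)/(4xy^3) = -y/(4x)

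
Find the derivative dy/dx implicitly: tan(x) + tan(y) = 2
Differentiate the relation implicitly: treat y = y(x) and apply the chain rule, so every y-derivative picks up a y' = dy/dx factor.

With everything moved to the left-hand side, differentiate term by term:
  d/dx[tan(x)] = tan(x)^2 + 1
  d/dx[tan(y)] = y'(tan(y)^2 + 1)
  d/dx[-2] = 0

Separating the contributions that come from x directly and those that come through y:
  without y':      tan(x)^2 + 1
  multiplying y':  tan(y)^2 + 1

so (tan(x)^2 + 1) + (tan(y)^2 + 1)·y' = 0, and therefore
  dy/dx = -(tan(x)^2 + 1)/(tan(y)^2 + 1) = -cos(y)^2/cos(x)^2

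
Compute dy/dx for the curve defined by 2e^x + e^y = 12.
Differentiate the relation implicitly: treat y = y(x) and apply the chain rule, so every y-derivative picks up a y' = dy/dx factor.

With everything moved to the left-hand side, differentiate term by term:
  d/dx[2e^(x)] = 2e^(x)
  d/dx[e^(y)] = y'·e^(y)
  d/dx[-12] = 0

Separating the contributions that come from x directly and those that come through y:
  without y':      2e^(x)
  multiplying y':  e^(y)

so (2e^(x)) + (e^(y))·y' = 0, and therefore
  dy/dx = -(2e^(x))/(e^(y)) = -2e^(x - y)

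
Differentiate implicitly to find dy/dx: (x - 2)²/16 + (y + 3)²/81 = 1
Differentiate the relation implicitly: treat y = y(x) and apply the chain rule, so every y-derivative picks up a y' = dy/dx factor.

With everything moved to the left-hand side, differentiate term by term:
  d/dx[(x - 2)^2/16] = x/8 - 1/4
  d/dx[(y + 3)^2/81] = 2·y'(y + 3)/81
  d/dx[-1] = 0

Separating the contributions that come from x directly and those that come through y:
  without y':      x/8 - 1/4
  multiplying y':  2y/81 + 2/27

so (x/8 - 1/4) + (2y/81 + 2/27)·y' = 0, and therefore
  dy/dx = -(x/8 - 1/4)/(2y/81 + 2/27)
        = -((x - 2)/8)/(2(y + 3)/81) = 81(2 - x)/(16(y + 3))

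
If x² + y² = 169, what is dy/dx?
Differentiate both sides with respect to x, treating y as y(x). By the chain rule, any term containing y contributes a factor of y' = dy/dx when we differentiate it.

Move every term to one side and write the relation as F(x, y) = 0. Term by term,
  d/dx[x^2] = 2x
  d/dx[y^2] = 2y·y'
  d/dx[-169] = 0

The pieces without y' make up ∂F/∂x and the coefficient of y' is ∂F/∂y:
  ∂F/∂x = 2x,
  ∂F/∂y = 2y.

Since d/dx[F] = ∂F/∂x + (∂F/∂y)·y' = 0, solve for y':
  (∂F/∂y)·y' = -∂F/∂x
  dy/dx = -(∂F/∂x)/(∂F/∂y) = -(2x)/(2y) = -x/y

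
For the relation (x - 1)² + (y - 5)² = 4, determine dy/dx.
Differentiate the relation implicitly: treat y = y(x) and apply the chain rule, so every y-derivative picks up a y' = dy/dx factor.

With everything moved to the left-hand side, differentiate term by term:
  d/dx[(x - 1)^2] = 2x - 2
  d/dx[(y - 5)^2] = 2·y'(y - 5)
  d/dx[-4] = 0

Separating the contributions that come from x directly and those that come through y:
  without y':      2x - 2
  multiplying y':  2y - 10

so (2x - 2) + (2y - 10)·y' = 0, and therefore
  dy/dx = -(2x - 2)/(2y - 10) = (1 - x)/(y - 5)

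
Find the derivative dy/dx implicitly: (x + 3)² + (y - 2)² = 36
Differentiate the relation implicitly: treat y = y(x) and apply the chain rule, so every y-derivative picks up a y' = dy/dx factor.

With everything moved to the left-hand side, differentiate term by term:
  d/dx[(x + 3)^2] = 2x + 6
  d/dx[(y - 2)^2] = 2·y'(y - 2)
  d/dx[-36] = 0

Separating the contributions that come from x directly and those that come through y:
  without y':      2x + 6
  multiplying y':  2y - 4

so (2x + 6) + (2y - 4)·y' = 0, and therefore
  dy/dx = -(2x + 6)/(2y - 4) = (-x - 3)/(y - 2)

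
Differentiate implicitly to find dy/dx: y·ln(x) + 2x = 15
Take d/dx of both sides. Since y is implicitly a function of x, the chain rule attaches a y' = dy/dx factor whenever we differentiate through y.

Set F(x, y) = (left side) − (right side), so the curve is F = 0. Differentiating each term of F:
  d/dx[2x] = 2
  d/dx[y·ln(x)] = y'·ln(x) + y/x
  d/dx[-15] = 0

Collecting, the y'-free part is the partial derivative in x and the y' coefficient is the partial derivative in y:
  ∂F/∂x = 2 + y/x
  ∂F/∂y = ln(x)

so d/dx[F(x, y(x))] = ∂F/∂x + (∂F/∂y)·y' = 0. Rearranging,
  dy/dx = -(∂F/∂x)/(∂F/∂y) = -(2 + y/x)/(ln(x))
        = -((2x + y)/x)/(ln(x)) = (-2x - y)/(x·ln(x))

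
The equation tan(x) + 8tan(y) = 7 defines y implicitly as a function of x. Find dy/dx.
Differentiate both sides with respect to x, treating y as y(x). By the chain rule, any term containing y contributes a factor of y' = dy/dx when we differentiate it.

Move every term to one side and write the relation as F(x, y) = 0. Term by term,
  d/dx[tan(x)] = tan(x)^2 + 1
  d/dx[8tan(y)] = 8·y'(tan(y)^2 + 1)
  d/dx[-7] = 0

The pieces without y' make up ∂F/∂x and the coefficient of y' is ∂F/∂y:
  ∂F/∂x = tan(x)^2 + 1,
  ∂F/∂y = 8tan(y)^2 + 8.

Since d/dx[F] = ∂F/∂x + (∂F/∂y)·y' = 0, solve for y':
  (∂F/∂y)·y' = -∂F/∂x
  dy/dx = -(∂F/∂x)/(∂F/∂y) = -(tan(x)^2 + 1)/(8tan(y)^2 + 8) = -cos(y)^2/(8cos(x)^2)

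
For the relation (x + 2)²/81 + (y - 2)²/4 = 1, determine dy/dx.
Differentiate both sides with respect to x, treating y as y(x). By the chain rule, any term containing y contributes a factor of y' = dy/dx when we differentiate it.

Move every term to one side and write the relation as F(x, y) = 0. Term by term,
  d/dx[(x + 2)^2/81] = 2x/81 + 4/81
  d/dx[(y - 2)^2/4] = y'(y - 2)/2
  d/dx[-1] = 0

The pieces without y' make up ∂F/∂x and the coefficient of y' is ∂F/∂y:
  ∂F/∂x = 2x/81 + 4/81,
  ∂F/∂y = y/2 - 1.

Since d/dx[F] = ∂F/∂x + (∂F/∂y)·y' = 0, solve for y':
  (∂F/∂y)·y' = -∂F/∂x
  dy/dx = -(∂F/∂x)/(∂F/∂y) = -(2x/81 + 4/81)/(y/2 - 1)
        = -(2(x + 2)/81)/((y - 2)/2) = 4(-x - 2)/(81(y - 2))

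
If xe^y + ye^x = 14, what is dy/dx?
Differentiate both sides with respect to x, treating y as y(x). By the chain rule, any term containing y contributes a factor of y' = dy/dx when we differentiate it.

Move every term to one side and write the relation as F(x, y) = 0. Term by term,
  d/dx[x·e^(y)] = x·y'·e^(y) + e^(y)
  d/dx[y·e^(x)] = y·e^(x) + y'·e^(x)
  d/dx[-14] = 0

The pieces without y' make up ∂F/∂x and the coefficient of y' is ∂F/∂y:
  ∂F/∂x = y·e^(x) + e^(y),
  ∂F/∂y = x·e^(y) + e^(x).

Since d/dx[F] = ∂F/∂x + (∂F/∂y)·y' = 0, solve for y':
  (∂F/∂y)·y' = -∂F/∂x
  dy/dx = -(∂F/∂x)/(∂F/∂y) = -(y·e^(x) + e^(y))/(x·e^(y) + e^(x)) = (-y·e^(x) - e^(y))/(x·e^(y) + e^(x))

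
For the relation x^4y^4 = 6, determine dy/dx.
Take d/dx of both sides. Since y is implicitly a function of x, the chain rule attaches a y' = dy/dx factor whenever we differentiate through y.

Set F(x, y) = (left side) − (right side), so the curve is F = 0. Differentiating each term of F:
  d/dx[x^4y^4] = 4x^4y^3·y' + 4x^3y^4
  d/dx[-6] = 0

Collecting, the y'-free part is the partial derivative in x and the y' coefficient is the partial derivative in y:
  ∂F/∂x = 4x^3y^4
  ∂F/∂y = 4x^4y^3

so d/dx[F(x, y(x))] = ∂F/∂x + (∂F/∂y)·y' = 0. Rearranging,
  dy/dx = -(∂F/∂x)/(∂F/∂y) = -(4x^3y^4)/(4x^4y^3) = -y/x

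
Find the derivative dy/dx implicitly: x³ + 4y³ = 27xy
Differentiate the relation implicitly: treat y = y(x) and apply the chain rule, so every y-derivative picks up a y' = dy/dx factor.

With everything moved to the left-hand side, differentiate term by term:
  d/dx[x^3] = 3x^2
  d/dx[-27xy] = -27x·y' - 27y
  d/dx[4y^3] = 12y^2·y'

Separating the contributions that come from x directly and those that come through y:
  without y':      3x^2 - 27y
  multiplying y':  -27x + 12y^2

so (3x^2 - 27y) + (-27x + 12y^2)·y' = 0, and therefore
  dy/dx = -(3x^2 - 27y)/(-27x + 12y^2) = (x^2 - 9y)/(9x - 4y^2)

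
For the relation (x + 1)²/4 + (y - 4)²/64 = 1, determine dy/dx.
Differentiate both sides with respect to x, treating y as y(x). By the chain rule, any term containing y contributes a factor of y' = dy/dx when we differentiate it.

Move every term to one side and write the relation as F(x, y) = 0. Term by term,
  d/dx[(x + 1)^2/4] = x/2 + 1/2
  d/dx[(y - 4)^2/64] = y'(y - 4)/32
  d/dx[-1] = 0

The pieces without y' make up ∂F/∂x and the coefficient of y' is ∂F/∂y:
  ∂F/∂x = x/2 + 1/2,
  ∂F/∂y = y/32 - 1/8.

Since d/dx[F] = ∂F/∂x + (∂F/∂y)·y' = 0, solve for y':
  (∂F/∂y)·y' = -∂F/∂x
  dy/dx = -(∂F/∂x)/(∂F/∂y) = -(x/2 + 1/2)/(y/32 - 1/8)
        = -((x + 1)/2)/((y - 4)/32) = 16(-x - 1)/(y - 4)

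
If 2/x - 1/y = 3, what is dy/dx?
Differentiate both sides with respect to x, treating y as y(x). By the chain rule, any term containing y contributes a factor of y' = dy/dx when we differentiate it.

Move every term to one side and write the relation as F(x, y) = 0. Term by term,
  d/dx[-1/y] = y'/y^2
  d/dx[2/x] = -2/x^2
  d/dx[-3] = 0

The pieces without y' make up ∂F/∂x and the coefficient of y' is ∂F/∂y:
  ∂F/∂x = -2/x^2,
  ∂F/∂y = y^(-2).

Since d/dx[F] = ∂F/∂x + (∂F/∂y)·y' = 0, solve for y':
  (∂F/∂y)·y' = -∂F/∂x
  dy/dx = -(∂F/∂x)/(∂F/∂y) = -(-2/x^2)/(y^(-2)) = 2y^2/x^2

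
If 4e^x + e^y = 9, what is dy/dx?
Take d/dx of both sides. Since y is implicitly a function of x, the chain rule attaches a y' = dy/dx factor whenever we differentiate through y.

Set F(x, y) = (left side) − (right side), so the curve is F = 0. Differentiating each term of F:
  d/dx[4e^(x)] = 4e^(x)
  d/dx[e^(y)] = y'·e^(y)
  d/dx[-9] = 0

Collecting, the y'-free part is the partial derivative in x and the y' coefficient is the partial derivative in y:
  ∂F/∂x = 4e^(x)
  ∂F/∂y = e^(y)

so d/dx[F(x, y(x))] = ∂F/∂x + (∂F/∂y)·y' = 0. Rearranging,
  dy/dx = -(∂F/∂x)/(∂F/∂y) = -(4e^(x))/(e^(y)) = -4e^(x - y)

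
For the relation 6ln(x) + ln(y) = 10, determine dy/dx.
Apply d/dx to both sides, remembering that y depends on x. Each occurrence of y therefore brings in a y' = dy/dx via the chain rule.

With F(x, y) equal to the left-hand side minus the right, differentiate F term by term:
  d/dx[6ln(x)] = 6/x
  d/dx[ln(y)] = y'/y
  d/dx[-10] = 0
Adding these up, d/dx[F] = 0 becomes
  (6/x) + (1/y)·y' = 0,
so isolating y',
  dy/dx = -(6/x)/(1/y) = -6y/x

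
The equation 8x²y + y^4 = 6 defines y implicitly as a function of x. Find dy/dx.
Apply d/dx to both sides, remembering that y depends on x. Each occurrence of y therefore brings in a y' = dy/dx via the chain rule.

With F(x, y) equal to the left-hand side minus the right, differentiate F term by term:
  d/dx[8x^2y] = 8x^2·y' + 16xy
  d/dx[y^4] = 4y^3·y'
  d/dx[-6] = 0
Adding these up, d/dx[F] = 0 becomes
  (16xy) + (8x^2 + 4y^3)·y' = 0,
so isolating y',
  dy/dx = -(16xy)/(8x^2 + 4y^3) = -4xy/(2x^2 + y^3)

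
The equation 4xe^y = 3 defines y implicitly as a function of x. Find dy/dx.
Differentiate both sides with respect to x, treating y as y(x). By the chain rule, any term containing y contributes a factor of y' = dy/dx when we differentiate it.

Move every term to one side and write the relation as F(x, y) = 0. Term by term,
  d/dx[4x·e^(y)] = 4x·y'·e^(y) + 4e^(y)
  d/dx[-3] = 0

The pieces without y' make up ∂F/∂x and the coefficient of y' is ∂F/∂y:
  ∂F/∂x = 4e^(y),
  ∂F/∂y = 4x·e^(y).

Since d/dx[F] = ∂F/∂x + (∂F/∂y)·y' = 0, solve for y':
  (∂F/∂y)·y' = -∂F/∂x
  dy/dx = -(∂F/∂x)/(∂F/∂y) = -(4e^(y))/(4x·e^(y)) = -1/x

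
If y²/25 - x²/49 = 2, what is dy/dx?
Differentiate the relation implicitly: treat y = y(x) and apply the chain rule, so every y-derivative picks up a y' = dy/dx factor.

With everything moved to the left-hand side, differentiate term by term:
  d/dx[-x^2/49] = -2x/49
  d/dx[y^2/25] = 2y·y'/25
  d/dx[-2] = 0

Separating the contributions that come from x directly and those that come through y:
  without y':      -2x/49
  multiplying y':  2y/25

so (-2x/49) + (2y/25)·y' = 0, and therefore
  dy/dx = -(-2x/49)/(2y/25) = 25x/(49y)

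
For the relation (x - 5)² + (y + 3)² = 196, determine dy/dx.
Differentiate the relation implicitly: treat y = y(x) and apply the chain rule, so every y-derivative picks up a y' = dy/dx factor.

With everything moved to the left-hand side, differentiate term by term:
  d/dx[(x - 5)^2] = 2x - 10
  d/dx[(y + 3)^2] = 2·y'(y + 3)
  d/dx[-196] = 0

Separating the contributions that come from x directly and those that come through y:
  without y':      2x - 10
  multiplying y':  2y + 6

so (2x - 10) + (2y + 6)·y' = 0, and therefore
  dy/dx = -(2x - 10)/(2y + 6) = (5 - x)/(y + 3)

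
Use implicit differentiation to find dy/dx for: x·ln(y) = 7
Apply d/dx to both sides, remembering that y depends on x. Each occurrence of y therefore brings in a y' = dy/dx via the chain rule.

With F(x, y) equal to the left-hand side minus the right, differentiate F term by term:
  d/dx[x·ln(y)] = x·y'/y + ln(y)
  d/dx[-7] = 0
Adding these up, d/dx[F] = 0 becomes
  (ln(y)) + (x/y)·y' = 0,
so isolating y',
  dy/dx = -(ln(y))/(x/y) = -y·ln(y)/x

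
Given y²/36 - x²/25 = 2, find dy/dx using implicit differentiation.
Differentiate the relation implicitly: treat y = y(x) and apply the chain rule, so every y-derivative picks up a y' = dy/dx factor.

With everything moved to the left-hand side, differentiate term by term:
  d/dx[-x^2/25] = -2x/25
  d/dx[y^2/36] = y·y'/18
  d/dx[-2] = 0

Separating the contributions that come from x directly and those that come through y:
  without y':      -2x/25
  multiplying y':  y/18

so (-2x/25) + (y/18)·y' = 0, and therefore
  dy/dx = -(-2x/25)/(y/18) = 36x/(25y)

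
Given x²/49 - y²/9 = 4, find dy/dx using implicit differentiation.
Differentiate the relation implicitly: treat y = y(x) and apply the chain rule, so every y-derivative picks up a y' = dy/dx factor.

With everything moved to the left-hand side, differentiate term by term:
  d/dx[x^2/49] = 2x/49
  d/dx[-y^2/9] = -2y·y'/9
  d/dx[-4] = 0

Separating the contributions that come from x directly and those that come through y:
  without y':      2x/49
  multiplying y':  -2y/9

so (2x/49) + (-2y/9)·y' = 0, and therefore
  dy/dx = -(2x/49)/(-2y/9) = 9x/(49y)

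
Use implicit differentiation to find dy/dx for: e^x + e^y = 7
Take d/dx of both sides. Since y is implicitly a function of x, the chain rule attaches a y' = dy/dx factor whenever we differentiate through y.

Set F(x, y) = (left side) − (right side), so the curve is F = 0. Differentiating each term of F:
  d/dx[e^(x)] = e^(x)
  d/dx[e^(y)] = y'·e^(y)
  d/dx[-7] = 0

Collecting, the y'-free part is the partial derivative in x and the y' coefficient is the partial derivative in y:
  ∂F/∂x = e^(x)
  ∂F/∂y = e^(y)

so d/dx[F(x, y(x))] = ∂F/∂x + (∂F/∂y)·y' = 0. Rearranging,
  dy/dx = -(∂F/∂x)/(∂F/∂y) = -(e^(x))/(e^(y)) = -e^(x - y)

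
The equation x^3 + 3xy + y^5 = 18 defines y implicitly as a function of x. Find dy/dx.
Differentiate the relation implicitly: treat y = y(x) and apply the chain rule, so every y-derivative picks up a y' = dy/dx factor.

With everything moved to the left-hand side, differentiate term by term:
  d/dx[x^3] = 3x^2
  d/dx[3xy] = 3x·y' + 3y
  d/dx[y^5] = 5y^4·y'
  d/dx[-18] = 0

Separating the contributions that come from x directly and those that come through y:
  without y':      3x^2 + 3y
  multiplying y':  3x + 5y^4

so (3x^2 + 3y) + (3x + 5y^4)·y' = 0, and therefore
  dy/dx = -(3x^2 + 3y)/(3x + 5y^4) = 3(-x^2 - y)/(3x + 5y^4)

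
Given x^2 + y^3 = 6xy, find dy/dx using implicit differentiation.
Take d/dx of both sides. Since y is implicitly a function of x, the chain rule attaches a y' = dy/dx factor whenever we differentiate through y.

Set F(x, y) = (left side) − (right side), so the curve is F = 0. Differentiating each term of F:
  d/dx[x^2] = 2x
  d/dx[-6xy] = -6x·y' - 6y
  d/dx[y^3] = 3y^2·y'

Collecting, the y'-free part is the partial derivative in x and the y' coefficient is the partial derivative in y:
  ∂F/∂x = 2x - 6y
  ∂F/∂y = -6x + 3y^2

so d/dx[F(x, y(x))] = ∂F/∂x + (∂F/∂y)·y' = 0. Rearranging,
  dy/dx = -(∂F/∂x)/(∂F/∂y) = -(2x - 6y)/(-6x + 3y^2) = 2(x - 3y)/(3(2x - y^2))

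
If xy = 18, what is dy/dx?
Differentiate the relation implicitly: treat y = y(x) and apply the chain rule, so every y-derivative picks up a y' = dy/dx factor.

With everything moved to the left-hand side, differentiate term by term:
  d/dx[xy] = x·y' + y
  d/dx[-18] = 0

Separating the contributions that come from x directly and those that come through y:
  without y':      y
  multiplying y':  x

so (y) + (x)·y' = 0, and therefore
  dy/dx = -(y)/(x) = -y/x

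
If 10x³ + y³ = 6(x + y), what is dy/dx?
Differentiate both sides with respect to x, treating y as y(x). By the chain rule, any term containing y contributes a factor of y' = dy/dx when we differentiate it.

Move every term to one side and write the relation as F(x, y) = 0. Term by term,
  d/dx[10x^3] = 30x^2
  d/dx[-6x] = -6
  d/dx[y^3] = 3y^2·y'
  d/dx[-6y] = -6·y'

The pieces without y' make up ∂F/∂x and the coefficient of y' is ∂F/∂y:
  ∂F/∂x = 30x^2 - 6,
  ∂F/∂y = 3y^2 - 6.

Since d/dx[F] = ∂F/∂x + (∂F/∂y)·y' = 0, solve for y':
  (∂F/∂y)·y' = -∂F/∂x
  dy/dx = -(∂F/∂x)/(∂F/∂y) = -(30x^2 - 6)/(3y^2 - 6) = 2(1 - 5x^2)/(y^2 - 2)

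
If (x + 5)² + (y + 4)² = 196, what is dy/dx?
Take d/dx of both sides. Since y is implicitly a function of x, the chain rule attaches a y' = dy/dx factor whenever we differentiate through y.

Set F(x, y) = (left side) − (right side), so the curve is F = 0. Differentiating each term of F:
  d/dx[(x + 5)^2] = 2x + 10
  d/dx[(y + 4)^2] = 2·y'(y + 4)
  d/dx[-196] = 0

Collecting, the y'-free part is the partial derivative in x and the y' coefficient is the partial derivative in y:
  ∂F/∂x = 2x + 10
  ∂F/∂y = 2y + 8

so d/dx[F(x, y(x))] = ∂F/∂x + (∂F/∂y)·y' = 0. Rearranging,
  dy/dx = -(∂F/∂x)/(∂F/∂y) = -(2x + 10)/(2y + 8) = (-x - 5)/(y + 4)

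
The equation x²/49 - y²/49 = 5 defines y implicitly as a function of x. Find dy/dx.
Differentiate both sides with respect to x, treating y as y(x). By the chain rule, any term containing y contributes a factor of y' = dy/dx when we differentiate it.

Move every term to one side and write the relation as F(x, y) = 0. Term by term,
  d/dx[x^2/49] = 2x/49
  d/dx[-y^2/49] = -2y·y'/49
  d/dx[-5] = 0

The pieces without y' make up ∂F/∂x and the coefficient of y' is ∂F/∂y:
  ∂F/∂x = 2x/49,
  ∂F/∂y = -2y/49.

Since d/dx[F] = ∂F/∂x + (∂F/∂y)·y' = 0, solve for y':
  (∂F/∂y)·y' = -∂F/∂x
  dy/dx = -(∂F/∂x)/(∂F/∂y) = -(2x/49)/(-2y/49) = x/y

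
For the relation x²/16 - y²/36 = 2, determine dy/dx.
Take d/dx of both sides. Since y is implicitly a function of x, the chain rule attaches a y' = dy/dx factor whenever we differentiate through y.

Set F(x, y) = (left side) − (right side), so the curve is F = 0. Differentiating each term of F:
  d/dx[x^2/16] = x/8
  d/dx[-y^2/36] = -y·y'/18
  d/dx[-2] = 0

Collecting, the y'-free part is the partial derivative in x and the y' coefficient is the partial derivative in y:
  ∂F/∂x = x/8
  ∂F/∂y = -y/18

so d/dx[F(x, y(x))] = ∂F/∂x + (∂F/∂y)·y' = 0. Rearranging,
  dy/dx = -(∂F/∂x)/(∂F/∂y) = -(x/8)/(-y/18) = 9x/(4y)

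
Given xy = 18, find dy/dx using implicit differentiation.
Differentiate both sides with respect to x, treating y as y(x). By the chain rule, any term containing y contributes a factor of y' = dy/dx when we differentiate it.

Move every term to one side and write the relation as F(x, y) = 0. Term by term,
  d/dx[xy] = x·y' + y
  d/dx[-18] = 0

The pieces without y' make up ∂F/∂x and the coefficient of y' is ∂F/∂y:
  ∂F/∂x = y,
  ∂F/∂y = x.

Since d/dx[F] = ∂F/∂x + (∂F/∂y)·y' = 0, solve for y':
  (∂F/∂y)·y' = -∂F/∂x
  dy/dx = -(∂F/∂x)/(∂F/∂y) = -(y)/(x) = -y/x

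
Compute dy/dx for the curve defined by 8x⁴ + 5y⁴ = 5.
Differentiate the relation implicitly: treat y = y(x) and apply the chain rule, so every y-derivative picks up a y' = dy/dx factor.

With everything moved to the left-hand side, differentiate term by term:
  d/dx[8x^4] = 32x^3
  d/dx[5y^4] = 20y^3·y'
  d/dx[-5] = 0

Separating the contributions that come from x directly and those that come through y:
  without y':      32x^3
  multiplying y':  20y^3

so (32x^3) + (20y^3)·y' = 0, and therefore
  dy/dx = -(32x^3)/(20y^3) = -8x^3/(5y^3)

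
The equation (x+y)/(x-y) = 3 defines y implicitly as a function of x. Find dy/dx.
Take d/dx of both sides. Since y is implicitly a function of x, the chain rule attaches a y' = dy/dx factor whenever we differentiate through y.

Set F(x, y) = (left side) − (right side), so the curve is F = 0. Differentiating each term of F:
  d/dx[(x + y)/(x - y)] = (y' + 1)/(x - y) + (x + y)(y' - 1)/(x - y)^2
  d/dx[-3] = 0

Collecting, the y'-free part is the partial derivative in x and the y' coefficient is the partial derivative in y:
  ∂F/∂x = 1/(x - y) - (x + y)/(x - y)^2
  ∂F/∂y = 1/(x - y) + (x + y)/(x - y)^2

so d/dx[F(x, y(x))] = ∂F/∂x + (∂F/∂y)·y' = 0. Rearranging,
  dy/dx = -(∂F/∂x)/(∂F/∂y) = -(1/(x - y) - (x + y)/(x - y)^2)/(1/(x - y) + (x + y)/(x - y)^2)
        = -(-2y/(x - y)^2)/(2x/(x - y)^2) = y/x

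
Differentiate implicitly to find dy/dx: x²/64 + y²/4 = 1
Apply d/dx to both sides, remembering that y depends on x. Each occurrence of y therefore brings in a y' = dy/dx via the chain rule.

With F(x, y) equal to the left-hand side minus the right, differentiate F term by term:
  d/dx[x^2/64] = x/32
  d/dx[y^2/4] = y·y'/2
  d/dx[-1] = 0
Adding these up, d/dx[F] = 0 becomes
  (x/32) + (y/2)·y' = 0,
so isolating y',
  dy/dx = -(x/32)/(y/2) = -x/(16y)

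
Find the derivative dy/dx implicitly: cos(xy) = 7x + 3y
Take d/dx of both sides. Since y is implicitly a function of x, the chain rule attaches a y' = dy/dx factor whenever we differentiate through y.

Set F(x, y) = (left side) − (right side), so the curve is F = 0. Differentiating each term of F:
  d/dx[-7x] = -7
  d/dx[-3y] = -3·y'
  d/dx[cos(xy)] = -(x·y' + y)·sin(xy)

Collecting, the y'-free part is the partial derivative in x and the y' coefficient is the partial derivative in y:
  ∂F/∂x = -y·sin(xy) - 7
  ∂F/∂y = -x·sin(xy) - 3

so d/dx[F(x, y(x))] = ∂F/∂x + (∂F/∂y)·y' = 0. Rearranging,
  dy/dx = -(∂F/∂x)/(∂F/∂y) = -(-y·sin(xy) - 7)/(-x·sin(xy) - 3) = -(y·sin(xy) + 7)/(x·sin(xy) + 3)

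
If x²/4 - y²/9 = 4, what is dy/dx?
Apply d/dx to both sides, remembering that y depends on x. Each occurrence of y therefore brings in a y' = dy/dx via the chain rule.

With F(x, y) equal to the left-hand side minus the right, differentiate F term by term:
  d/dx[x^2/4] = x/2
  d/dx[-y^2/9] = -2y·y'/9
  d/dx[-4] = 0
Adding these up, d/dx[F] = 0 becomes
  (x/2) + (-2y/9)·y' = 0,
so isolating y',
  dy/dx = -(x/2)/(-2y/9) = 9x/(4y)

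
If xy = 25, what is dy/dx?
Apply d/dx to both sides, remembering that y depends on x. Each occurrence of y therefore brings in a y' = dy/dx via the chain rule.

With F(x, y) equal to the left-hand side minus the right, differentiate F term by term:
  d/dx[xy] = x·y' + y
  d/dx[-25] = 0
Adding these up, d/dx[F] = 0 becomes
  (y) + (x)·y' = 0,
so isolating y',
  dy/dx = -(y)/(x) = -y/x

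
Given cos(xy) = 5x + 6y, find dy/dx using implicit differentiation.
Differentiate both sides with respect to x, treating y as y(x). By the chain rule, any term containing y contributes a factor of y' = dy/dx when we differentiate it.

Move every term to one side and write the relation as F(x, y) = 0. Term by term,
  d/dx[-5x] = -5
  d/dx[-6y] = -6·y'
  d/dx[cos(xy)] = -(x·y' + y)·sin(xy)

The pieces without y' make up ∂F/∂x and the coefficient of y' is ∂F/∂y:
  ∂F/∂x = -y·sin(xy) - 5,
  ∂F/∂y = -x·sin(xy) - 6.

Since d/dx[F] = ∂F/∂x + (∂F/∂y)·y' = 0, solve for y':
  (∂F/∂y)·y' = -∂F/∂x
  dy/dx = -(∂F/∂x)/(∂F/∂y) = -(-y·sin(xy) - 5)/(-x·sin(xy) - 6) = -(y·sin(xy) + 5)/(x·sin(xy) + 6)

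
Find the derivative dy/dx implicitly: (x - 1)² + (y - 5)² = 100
Take d/dx of both sides. Since y is implicitly a function of x, the chain rule attaches a y' = dy/dx factor whenever we differentiate through y.

Set F(x, y) = (left side) − (right side), so the curve is F = 0. Differentiating each term of F:
  d/dx[(x - 1)^2] = 2x - 2
  d/dx[(y - 5)^2] = 2·y'(y - 5)
  d/dx[-100] = 0

Collecting, the y'-free part is the partial derivative in x and the y' coefficient is the partial derivative in y:
  ∂F/∂x = 2x - 2
  ∂F/∂y = 2y - 10

so d/dx[F(x, y(x))] = ∂F/∂x + (∂F/∂y)·y' = 0. Rearranging,
  dy/dx = -(∂F/∂x)/(∂F/∂y) = -(2x - 2)/(2y - 10) = (1 - x)/(y - 5)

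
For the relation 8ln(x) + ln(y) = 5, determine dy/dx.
Differentiate both sides with respect to x, treating y as y(x). By the chain rule, any term containing y contributes a factor of y' = dy/dx when we differentiate it.

Move every term to one side and write the relation as F(x, y) = 0. Term by term,
  d/dx[8ln(x)] = 8/x
  d/dx[ln(y)] = y'/y
  d/dx[-5] = 0

The pieces without y' make up ∂F/∂x and the coefficient of y' is ∂F/∂y:
  ∂F/∂x = 8/x,
  ∂F/∂y = 1/y.

Since d/dx[F] = ∂F/∂x + (∂F/∂y)·y' = 0, solve for y':
  (∂F/∂y)·y' = -∂F/∂x
  dy/dx = -(∂F/∂x)/(∂F/∂y) = -(8/x)/(1/y) = -8y/x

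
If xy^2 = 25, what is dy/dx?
Differentiate both sides with respect to x, treating y as y(x). By the chain rule, any term containing y contributes a factor of y' = dy/dx when we differentiate it.

Move every term to one side and write the relation as F(x, y) = 0. Term by term,
  d/dx[xy^2] = 2xy·y' + y^2
  d/dx[-25] = 0

The pieces without y' make up ∂F/∂x and the coefficient of y' is ∂F/∂y:
  ∂F/∂x = y^2,
  ∂F/∂y = 2xy.

Since d/dx[F] = ∂F/∂x + (∂F/∂y)·y' = 0, solve for y':
  (∂F/∂y)·y' = -∂F/∂x
  dy/dx = -(∂F/∂x)/(∂F/∂y) = -(y^2)/(2xy) = -y/(2x)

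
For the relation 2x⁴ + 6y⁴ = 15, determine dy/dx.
Take d/dx of both sides. Since y is implicitly a function of x, the chain rule attaches a y' = dy/dx factor whenever we differentiate through y.

Set F(x, y) = (left side) − (right side), so the curve is F = 0. Differentiating each term of F:
  d/dx[2x^4] = 8x^3
  d/dx[6y^4] = 24y^3·y'
  d/dx[-15] = 0

Collecting, the y'-free part is the partial derivative in x and the y' coefficient is the partial derivative in y:
  ∂F/∂x = 8x^3
  ∂F/∂y = 24y^3

so d/dx[F(x, y(x))] = ∂F/∂x + (∂F/∂y)·y' = 0. Rearranging,
  dy/dx = -(∂F/∂x)/(∂F/∂y) = -(8x^3)/(24y^3) = -x^3/(3y^3)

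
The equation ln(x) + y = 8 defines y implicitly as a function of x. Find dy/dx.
Differentiate both sides with respect to x, treating y as y(x). By the chain rule, any term containing y contributes a factor of y' = dy/dx when we differentiate it.

Move every term to one side and write the relation as F(x, y) = 0. Term by term,
  d/dx[y] = y'
  d/dx[ln(x)] = 1/x
  d/dx[-8] = 0

The pieces without y' make up ∂F/∂x and the coefficient of y' is ∂F/∂y:
  ∂F/∂x = 1/x,
  ∂F/∂y = 1.

Since d/dx[F] = ∂F/∂x + (∂F/∂y)·y' = 0, solve for y':
  (∂F/∂y)·y' = -∂F/∂x
  dy/dx = -(∂F/∂x)/(∂F/∂y) = -(1/x)/(1) = -1/x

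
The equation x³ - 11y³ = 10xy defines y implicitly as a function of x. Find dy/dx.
Take d/dx of both sides. Since y is implicitly a function of x, the chain rule attaches a y' = dy/dx factor whenever we differentiate through y.

Set F(x, y) = (left side) − (right side), so the curve is F = 0. Differentiating each term of F:
  d/dx[x^3] = 3x^2
  d/dx[-10xy] = -10x·y' - 10y
  d/dx[-11y^3] = -33y^2·y'

Collecting, the y'-free part is the partial derivative in x and the y' coefficient is the partial derivative in y:
  ∂F/∂x = 3x^2 - 10y
  ∂F/∂y = -10x - 33y^2

so d/dx[F(x, y(x))] = ∂F/∂x + (∂F/∂y)·y' = 0. Rearranging,
  dy/dx = -(∂F/∂x)/(∂F/∂y) = -(3x^2 - 10y)/(-10x - 33y^2) = (3x^2 - 10y)/(10x + 33y^2)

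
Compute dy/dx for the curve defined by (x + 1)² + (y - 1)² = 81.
Apply d/dx to both sides, remembering that y depends on x. Each occurrence of y therefore brings in a y' = dy/dx via the chain rule.

With F(x, y) equal to the left-hand side minus the right, differentiate F term by term:
  d/dx[(x + 1)^2] = 2x + 2
  d/dx[(y - 1)^2] = 2·y'(y - 1)
  d/dx[-81] = 0
Adding these up, d/dx[F] = 0 becomes
  (2x + 2) + (2y - 2)·y' = 0,
so isolating y',
  dy/dx = -(2x + 2)/(2y - 2) = (-x - 1)/(y - 1)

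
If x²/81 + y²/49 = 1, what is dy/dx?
Differentiate both sides with respect to x, treating y as y(x). By the chain rule, any term containing y contributes a factor of y' = dy/dx when we differentiate it.

Move every term to one side and write the relation as F(x, y) = 0. Term by term,
  d/dx[x^2/81] = 2x/81
  d/dx[y^2/49] = 2y·y'/49
  d/dx[-1] = 0

The pieces without y' make up ∂F/∂x and the coefficient of y' is ∂F/∂y:
  ∂F/∂x = 2x/81,
  ∂F/∂y = 2y/49.

Since d/dx[F] = ∂F/∂x + (∂F/∂y)·y' = 0, solve for y':
  (∂F/∂y)·y' = -∂F/∂x
  dy/dx = -(∂F/∂x)/(∂F/∂y) = -(2x/81)/(2y/49) = -49x/(81y)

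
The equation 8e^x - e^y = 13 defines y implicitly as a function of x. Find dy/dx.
Differentiate both sides with respect to x, treating y as y(x). By the chain rule, any term containing y contributes a factor of y' = dy/dx when we differentiate it.

Move every term to one side and write the relation as F(x, y) = 0. Term by term,
  d/dx[8e^(x)] = 8e^(x)
  d/dx[-e^(y)] = -y'·e^(y)
  d/dx[-13] = 0

The pieces without y' make up ∂F/∂x and the coefficient of y' is ∂F/∂y:
  ∂F/∂x = 8e^(x),
  ∂F/∂y = -e^(y).

Since d/dx[F] = ∂F/∂x + (∂F/∂y)·y' = 0, solve for y':
  (∂F/∂y)·y' = -∂F/∂x
  dy/dx = -(∂F/∂x)/(∂F/∂y) = -(8e^(x))/(-e^(y)) = 8e^(x - y)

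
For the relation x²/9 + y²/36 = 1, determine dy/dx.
Differentiate the relation implicitly: treat y = y(x) and apply the chain rule, so every y-derivative picks up a y' = dy/dx factor.

With everything moved to the left-hand side, differentiate term by term:
  d/dx[x^2/9] = 2x/9
  d/dx[y^2/36] = y·y'/18
  d/dx[-1] = 0

Separating the contributions that come from x directly and those that come through y:
  without y':      2x/9
  multiplying y':  y/18

so (2x/9) + (y/18)·y' = 0, and therefore
  dy/dx = -(2x/9)/(y/18) = -4x/y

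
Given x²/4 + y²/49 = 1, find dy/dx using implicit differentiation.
Apply d/dx to both sides, remembering that y depends on x. Each occurrence of y therefore brings in a y' = dy/dx via the chain rule.

With F(x, y) equal to the left-hand side minus the right, differentiate F term by term:
  d/dx[x^2/4] = x/2
  d/dx[y^2/49] = 2y·y'/49
  d/dx[-1] = 0
Adding these up, d/dx[F] = 0 becomes
  (x/2) + (2y/49)·y' = 0,
so isolating y',
  dy/dx = -(x/2)/(2y/49) = -49x/(4y)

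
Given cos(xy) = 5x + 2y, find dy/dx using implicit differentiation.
Differentiate the relation implicitly: treat y = y(x) and apply the chain rule, so every y-derivative picks up a y' = dy/dx factor.

With everything moved to the left-hand side, differentiate term by term:
  d/dx[-5x] = -5
  d/dx[-2y] = -2·y'
  d/dx[cos(xy)] = -(x·y' + y)·sin(xy)

Separating the contributions that come from x directly and those that come through y:
  without y':      -y·sin(xy) - 5
  multiplying y':  -x·sin(xy) - 2

so (-y·sin(xy) - 5) + (-x·sin(xy) - 2)·y' = 0, and therefore
  dy/dx = -(-y·sin(xy) - 5)/(-x·sin(xy) - 2) = -(y·sin(xy) + 5)/(x·sin(xy) + 2)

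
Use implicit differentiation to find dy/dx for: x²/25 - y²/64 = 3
Differentiate the relation implicitly: treat y = y(x) and apply the chain rule, so every y-derivative picks up a y' = dy/dx factor.

With everything moved to the left-hand side, differentiate term by term:
  d/dx[x^2/25] = 2x/25
  d/dx[-y^2/64] = -y·y'/32
  d/dx[-3] = 0

Separating the contributions that come from x directly and those that come through y:
  without y':      2x/25
  multiplying y':  -y/32

so (2x/25) + (-y/32)·y' = 0, and therefore
  dy/dx = -(2x/25)/(-y/32) = 64x/(25y)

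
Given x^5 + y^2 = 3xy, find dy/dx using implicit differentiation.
Differentiate both sides with respect to x, treating y as y(x). By the chain rule, any term containing y contributes a factor of y' = dy/dx when we differentiate it.

Move every term to one side and write the relation as F(x, y) = 0. Term by term,
  d/dx[x^5] = 5x^4
  d/dx[-3xy] = -3x·y' - 3y
  d/dx[y^2] = 2y·y'

The pieces without y' make up ∂F/∂x and the coefficient of y' is ∂F/∂y:
  ∂F/∂x = 5x^4 - 3y,
  ∂F/∂y = -3x + 2y.

Since d/dx[F] = ∂F/∂x + (∂F/∂y)·y' = 0, solve for y':
  (∂F/∂y)·y' = -∂F/∂x
  dy/dx = -(∂F/∂x)/(∂F/∂y) = -(5x^4 - 3y)/(-3x + 2y) = (5x^4 - 3y)/(3x - 2y)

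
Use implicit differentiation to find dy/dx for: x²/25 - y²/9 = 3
Differentiate the relation implicitly: treat y = y(x) and apply the chain rule, so every y-derivative picks up a y' = dy/dx factor.

With everything moved to the left-hand side, differentiate term by term:
  d/dx[x^2/25] = 2x/25
  d/dx[-y^2/9] = -2y·y'/9
  d/dx[-3] = 0

Separating the contributions that come from x directly and those that come through y:
  without y':      2x/25
  multiplying y':  -2y/9

so (2x/25) + (-2y/9)·y' = 0, and therefore
  dy/dx = -(2x/25)/(-2y/9) = 9x/(25y)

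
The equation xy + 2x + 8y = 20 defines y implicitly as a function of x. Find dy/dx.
Differentiate the relation implicitly: treat y = y(x) and apply the chain rule, so every y-derivative picks up a y' = dy/dx factor.

With everything moved to the left-hand side, differentiate term by term:
  d/dx[xy] = x·y' + y
  d/dx[2x] = 2
  d/dx[8y] = 8·y'
  d/dx[-20] = 0

Separating the contributions that come from x directly and those that come through y:
  without y':      y + 2
  multiplying y':  x + 8

so (y + 2) + (x + 8)·y' = 0, and therefore
  dy/dx = -(y + 2)/(x + 8) = (-y - 2)/(x + 8)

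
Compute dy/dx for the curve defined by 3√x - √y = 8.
Apply d/dx to both sides, remembering that y depends on x. Each occurrence of y therefore brings in a y' = dy/dx via the chain rule.

With F(x, y) equal to the left-hand side minus the right, differentiate F term by term:
  d/dx[3√(x)] = 3/(2√(x))
  d/dx[-√(y)] = -y'/(2√(y))
  d/dx[-8] = 0
Adding these up, d/dx[F] = 0 becomes
  (3/(2√(x))) + (-1/(2√(y)))·y' = 0,
so isolating y',
  dy/dx = -(3/(2√(x)))/(-1/(2√(y))) = 3√(y)/√(x)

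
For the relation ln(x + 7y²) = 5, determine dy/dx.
Differentiate the relation implicitly: treat y = y(x) and apply the chain rule, so every y-derivative picks up a y' = dy/dx factor.

With everything moved to the left-hand side, differentiate term by term:
  d/dx[ln(x + 7y^2)] = (14y·y' + 1)/(x + 7y^2)
  d/dx[-5] = 0

Separating the contributions that come from x directly and those that come through y:
  without y':      1/(x + 7y^2)
  multiplying y':  14y/(x + 7y^2)

so (1/(x + 7y^2)) + (14y/(x + 7y^2))·y' = 0, and therefore
  dy/dx = -(1/(x + 7y^2))/(14y/(x + 7y^2)) = -1/(14y)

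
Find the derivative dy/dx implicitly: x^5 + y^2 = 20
Differentiate the relation implicitly: treat y = y(x) and apply the chain rule, so every y-derivative picks up a y' = dy/dx factor.

With everything moved to the left-hand side, differentiate term by term:
  d/dx[x^5] = 5x^4
  d/dx[y^2] = 2y·y'
  d/dx[-20] = 0

Separating the contributions that come from x directly and those that come through y:
  without y':      5x^4
  multiplying y':  2y

so (5x^4) + (2y)·y' = 0, and therefore
  dy/dx = -(5x^4)/(2y) = -5x^4/(2y)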